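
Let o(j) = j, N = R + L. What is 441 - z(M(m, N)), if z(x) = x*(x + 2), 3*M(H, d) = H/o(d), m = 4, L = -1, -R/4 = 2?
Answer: 321689/729 ≈ 441.27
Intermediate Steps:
R = -8 (R = -4*2 = -8)
N = -9 (N = -8 - 1 = -9)
M(H, d) = H/(3*d) (M(H, d) = (H/d)/3 = H/(3*d))
z(x) = x*(2 + x)
441 - z(M(m, N)) = 441 - (⅓)*4/(-9)*(2 + (⅓)*4/(-9)) = 441 - (⅓)*4*(-⅑)*(2 + (⅓)*4*(-⅑)) = 441 - (-4)*(2 - 4/27)/27 = 441 - (-4)*50/(27*27) = 441 - 1*(-200/729) = 441 + 200/729 = 321689/729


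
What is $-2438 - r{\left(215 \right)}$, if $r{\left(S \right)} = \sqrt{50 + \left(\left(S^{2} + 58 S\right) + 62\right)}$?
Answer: $-2438 - \sqrt{58807} \approx -2680.5$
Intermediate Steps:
$r{\left(S \right)} = \sqrt{112 + S^{2} + 58 S}$ ($r{\left(S \right)} = \sqrt{50 + \left(62 + S^{2} + 58 S\right)} = \sqrt{112 + S^{2} + 58 S}$)
$-2438 - r{\left(215 \right)} = -2438 - \sqrt{112 + 215^{2} + 58 \cdot 215} = -2438 - \sqrt{112 + 46225 + 12470} = -2438 - \sqrt{58807}$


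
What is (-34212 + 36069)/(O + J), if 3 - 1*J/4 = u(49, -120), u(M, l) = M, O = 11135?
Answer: 1857/10951 ≈ 0.16957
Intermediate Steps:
J = -184 (J = 12 - 4*49 = 12 - 196 = -184)
(-34212 + 36069)/(O + J) = (-34212 + 36069)/(11135 - 184) = 1857/10951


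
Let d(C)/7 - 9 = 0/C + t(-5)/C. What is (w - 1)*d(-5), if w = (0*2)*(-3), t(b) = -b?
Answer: -56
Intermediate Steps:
w = 0 (w = 0*(-3) = 0)
d(C) = 63 + 35/C (d(C) = 63 + 7*(0/C + (-1*(-5))/C) = 63 + 7*(0 + 5/C) = 63 + 7*(5/C) = 63 + 35/C)
(w - 1)*d(-5) = (0 - 1)*(63 + 35/(-5)) = -(63 + 35*(-⅕)) = -(63 - 7) = -1*56 = -56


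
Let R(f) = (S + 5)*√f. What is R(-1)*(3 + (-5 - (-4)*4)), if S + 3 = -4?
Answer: -28*I ≈ -28.0*I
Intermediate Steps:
S = -7 (S = -3 - 4 = -7)
R(f) = -2*√f (R(f) = (-7 + 5)*√f = -2*√f)
R(-1)*(3 + (-5 - (-4)*4)) = (-2*I)*(3 + (-5 - (-4)*4)) = (-2*I)*(3 + (-5 - 1*(-16))) = (-2*I)*(3 + (-5 + 16)) = (-2*I)*(3 + 11) = -2*I*14 = -28*I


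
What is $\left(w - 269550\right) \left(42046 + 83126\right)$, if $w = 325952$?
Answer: $7059951144$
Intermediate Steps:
$\left(w - 269550\right) \left(42046 + 83126\right) = \left(325952 - 269550\right) \left(42046 + 83126\right) = 56402 \cdot 125172 = 7059951144$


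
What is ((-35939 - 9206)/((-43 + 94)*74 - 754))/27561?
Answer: -9029/16646844 ≈ -0.00054239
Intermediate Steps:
((-35939 - 9206)/((-43 + 94)*74 - 754))/27561 = -45145/(51*74 - 754)*(1/27561) = -45145/(3774 - 754)*(1/27561) = -45145/3020*(1/27561) = -45145*1/3020*(1/27561) = -9029/604*1/27561 = -9029/16646844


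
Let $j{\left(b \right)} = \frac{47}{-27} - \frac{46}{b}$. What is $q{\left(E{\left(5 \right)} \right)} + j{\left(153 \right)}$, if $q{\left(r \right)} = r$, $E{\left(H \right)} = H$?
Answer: $\frac{1358}{459} \approx 2.9586$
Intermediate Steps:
$j{\left(b \right)} = - \frac{47}{27} - \frac{46}{b}$ ($j{\left(b \right)} = 47 \left(- \frac{1}{27}\right) - \frac{46}{b} = - \frac{47}{27} - \frac{46}{b}$)
$q{\left(E{\left(5 \right)} \right)} + j{\left(153 \right)} = 5 - \left(\frac{47}{27} + \frac{46}{153}\right) = 5 - \frac{937}{459} = \frac{1358}{459}$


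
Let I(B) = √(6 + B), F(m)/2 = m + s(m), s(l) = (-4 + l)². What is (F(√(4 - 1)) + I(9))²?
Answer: 2047 - 1064*√3 - 84*√5 + 76*√15 ≈ 310.61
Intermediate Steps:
F(m) = 2*m + 2*(-4 + m)² (F(m) = 2*(m + (-4 + m)²) = 2*m + 2*(-4 + m)²)
(F(√(4 - 1)) + I(9))² = ((2*√(4 - 1) + 2*(-4 + √(4 - 1))²) + √(6 + 9))² = ((2*√3 + 2*(-4 + √3)²) + √15)² = (√15 + 2*√3 + 2*(-4 + √3)²)²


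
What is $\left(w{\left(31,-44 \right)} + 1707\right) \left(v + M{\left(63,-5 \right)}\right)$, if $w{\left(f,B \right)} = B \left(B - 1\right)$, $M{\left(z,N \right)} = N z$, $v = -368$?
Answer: $-2518221$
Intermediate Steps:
$w{\left(f,B \right)} = B \left(-1 + B\right)$
$\left(w{\left(31,-44 \right)} + 1707\right) \left(v + M{\left(63,-5 \right)}\right) = \left(- 44 \left(-1 - 44\right) + 1707\right) \left(-368 - 315\right) = \left(\left(-44\right) \left(-45\right) + 1707\right) \left(-368 - 315\right) = \left(1980 + 1707\right) \left(-683\right) = 3687 \left(-683\right) = -2518221$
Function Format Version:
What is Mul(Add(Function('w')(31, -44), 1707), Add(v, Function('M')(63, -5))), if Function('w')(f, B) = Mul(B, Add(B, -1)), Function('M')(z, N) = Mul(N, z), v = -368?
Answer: -2518221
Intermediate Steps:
Function('w')(f, B) = Mul(B, Add(-1, B))
Mul(Add(Function('w')(31, -44), 1707), Add(v, Function('M')(63, -5))) = Mul(Add(Mul(-44, Add(-1, -44)), 1707), Add(-368, Mul(-5, 63))) = Mul(Add(Mul(-44, -45), 1707), Add(-368, -315)) = Mul(Add(1980, 1707), -683) = Mul(3687, -683) = -2518221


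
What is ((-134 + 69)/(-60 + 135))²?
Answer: 169/225 ≈ 0.75111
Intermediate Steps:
((-134 + 69)/(-60 + 135))² = (-65/75)² = (-65*1/75)² = (-13/15)² = 169/225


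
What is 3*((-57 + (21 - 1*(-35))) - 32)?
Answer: -99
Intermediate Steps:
3*((-57 + (21 - 1*(-35))) - 32) = 3*((-57 + (21 + 35)) - 32) = 3*((-57 + 56) - 32) = 3*(-1 - 32) = 3*(-33) = -99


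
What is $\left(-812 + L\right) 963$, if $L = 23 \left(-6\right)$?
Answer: $-914850$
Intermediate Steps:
$L = -138$
$\left(-812 + L\right) 963 = \left(-812 - 138\right) 963 = \left(-950\right) 963 = -914850$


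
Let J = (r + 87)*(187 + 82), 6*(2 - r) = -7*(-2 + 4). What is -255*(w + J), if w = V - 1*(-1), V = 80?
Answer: -6285665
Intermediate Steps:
r = 13/3 (r = 2 - (-7)*(-2 + 4)/6 = 2 - (-7)*2/6 = 2 - 1/6*(-14) = 2 + 7/3 = 13/3 ≈ 4.3333)
J = 73706/3 (J = (13/3 + 87)*(187 + 82) = (274/3)*269 = 73706/3 ≈ 24569.)
w = 81 (w = 80 - 1*(-1) = 80 + 1 = 81)
-255*(w + J) = -255*(81 + 73706/3) = -255*73949/3 = -6285665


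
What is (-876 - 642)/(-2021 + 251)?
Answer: 253/295 ≈ 0.85763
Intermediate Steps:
(-876 - 642)/(-2021 + 251) = -1518/(-1770) = -1518*(-1/1770) = 253/295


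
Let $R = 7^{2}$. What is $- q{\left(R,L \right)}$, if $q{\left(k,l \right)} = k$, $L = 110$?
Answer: $-49$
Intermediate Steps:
$R = 49$
$- q{\left(R,L \right)} = \left(-1\right) 49 = -49$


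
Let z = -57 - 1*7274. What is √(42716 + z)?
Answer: √35385 ≈ 188.11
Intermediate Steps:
z = -7331 (z = -57 - 7274 = -7331)
√(42716 + z) = √(42716 - 7331) = √35385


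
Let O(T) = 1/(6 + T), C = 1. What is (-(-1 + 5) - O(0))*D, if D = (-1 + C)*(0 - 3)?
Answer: 0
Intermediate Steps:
D = 0 (D = (-1 + 1)*(0 - 3) = 0*(-3) = 0)
(-(-1 + 5) - O(0))*D = (-(-1 + 5) - 1/(6 + 0))*0 = (-1*4 - 1/6)*0 = (-4 - 1*1/6)*0 = (-4 - 1/6)*0 = -25/6*0 = 0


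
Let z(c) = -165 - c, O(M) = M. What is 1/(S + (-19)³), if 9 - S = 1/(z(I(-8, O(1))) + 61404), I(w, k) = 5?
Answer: -61234/419452901 ≈ -0.00014599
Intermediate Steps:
S = 551105/61234 (S = 9 - 1/((-165 - 1*5) + 61404) = 9 - 1/((-165 - 5) + 61404) = 9 - 1/(-170 + 61404) = 9 - 1/61234 = 551105/61234 ≈ 9.0000)
1/(S + (-19)³) = 1/(551105/61234 + (-19)³) = 1/(551105/61234 - 6859) = 1/(-419452901/61234) = -61234/419452901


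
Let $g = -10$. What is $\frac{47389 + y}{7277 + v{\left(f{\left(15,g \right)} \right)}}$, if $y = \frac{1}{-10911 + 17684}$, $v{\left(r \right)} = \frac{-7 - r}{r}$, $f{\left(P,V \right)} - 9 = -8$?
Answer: $\frac{106988566}{16410979} \approx 6.5193$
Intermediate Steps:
$f{\left(P,V \right)} = 1$ ($f{\left(P,V \right)} = 9 - 8 = 1$)
$v{\left(r \right)} = \frac{-7 - r}{r}$
$y = \frac{1}{6773} \approx 0.00014765$
$\frac{47389 + y}{7277 + v{\left(f{\left(15,g \right)} \right)}} = \frac{47389 + \frac{1}{6773}}{7277 + \frac{-7 - 1}{1}} = \frac{320965698}{6773 \left(7277 + 1 \left(-7 - 1\right)\right)} = \frac{320965698}{6773 \left(7277 + 1 \left(-8\right)\right)} = \frac{320965698}{6773 \left(7277 - 8\right)} = \frac{320965698}{6773 \cdot 7269} = \frac{320965698}{6773} \cdot \frac{1}{7269} = \frac{106988566}{16410979}$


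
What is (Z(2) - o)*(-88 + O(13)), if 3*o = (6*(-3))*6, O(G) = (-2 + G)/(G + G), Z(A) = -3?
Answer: -75141/26 ≈ -2890.0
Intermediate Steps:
O(G) = (-2 + G)/(2*G) (O(G) = (-2 + G)/((2*G)) = (-2 + G)*(1/(2*G)) = (-2 + G)/(2*G))
o = -36 (o = ((6*(-3))*6)/3 = (-18*6)/3 = (⅓)*(-108) = -36)
(Z(2) - o)*(-88 + O(13)) = (-3 - 1*(-36))*(-88 + (½)*(-2 + 13)/13) = (-3 + 36)*(-88 + (½)*(1/13)*11) = 33*(-88 + 11/26) = 33*(-2277/26) = -75141/26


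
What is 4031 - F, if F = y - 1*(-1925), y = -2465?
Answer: 4571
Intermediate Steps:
F = -540 (F = -2465 - 1*(-1925) = -2465 + 1925 = -540)
4031 - F = 4031 - 1*(-540) = 4031 + 540 = 4571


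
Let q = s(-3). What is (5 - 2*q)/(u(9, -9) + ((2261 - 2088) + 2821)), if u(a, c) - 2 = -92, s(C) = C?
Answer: 1/264 ≈ 0.0037879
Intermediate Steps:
u(a, c) = -90 (u(a, c) = 2 - 92 = -90)
q = -3
(5 - 2*q)/(u(9, -9) + ((2261 - 2088) + 2821)) = (5 - 2*(-3))/(-90 + ((2261 - 2088) + 2821)) = (5 + 6)/(-90 + (173 + 2821)) = 11/(-90 + 2994) = 11/2904 = (1/2904)*11 = 1/264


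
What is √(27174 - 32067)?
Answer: I*√4893 ≈ 69.95*I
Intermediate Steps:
√(27174 - 32067) = √(-4893) = I*√4893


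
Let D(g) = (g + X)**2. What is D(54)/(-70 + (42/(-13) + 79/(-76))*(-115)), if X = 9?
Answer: 435708/46225 ≈ 9.4258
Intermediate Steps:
D(g) = (9 + g)**2 (D(g) = (g + 9)**2 = (9 + g)**2)
D(54)/(-70 + (42/(-13) + 79/(-76))*(-115)) = (9 + 54)**2/(-70 + (42/(-13) + 79/(-76))*(-115)) = 63**2/(-70 + (42*(-1/13) + 79*(-1/76))*(-115)) = 3969/(-70 + (-42/13 - 79/76)*(-115)) = 3969/(-70 - 4219/988*(-115)) = 3969/(-70 + 485185/988) = 3969/(416025/988) = 3969*(988/416025) = 435708/46225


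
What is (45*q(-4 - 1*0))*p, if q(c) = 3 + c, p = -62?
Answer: 2790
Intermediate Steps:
(45*q(-4 - 1*0))*p = (45*(3 + (-4 - 1*0)))*(-62) = (45*(3 + (-4 + 0)))*(-62) = (45*(3 - 4))*(-62) = (45*(-1))*(-62) = -45*(-62) = 2790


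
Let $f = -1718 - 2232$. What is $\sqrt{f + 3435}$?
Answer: $i \sqrt{515} \approx 22.694 i$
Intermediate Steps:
$f = -3950$
$\sqrt{f + 3435} = \sqrt{-3950 + 3435} = \sqrt{-515} = i \sqrt{515}$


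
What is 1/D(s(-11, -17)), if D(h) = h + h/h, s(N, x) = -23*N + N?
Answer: 1/243 ≈ 0.0041152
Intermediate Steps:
s(N, x) = -22*N
D(h) = 1 + h (D(h) = h + 1 = 1 + h)
1/D(s(-11, -17)) = 1/(1 - 22*(-11)) = 1/(1 + 242) = 1/243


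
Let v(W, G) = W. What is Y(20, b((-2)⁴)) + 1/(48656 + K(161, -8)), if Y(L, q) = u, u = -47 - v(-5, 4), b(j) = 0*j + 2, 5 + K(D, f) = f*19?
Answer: -2036957/48499 ≈ -42.000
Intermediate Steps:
K(D, f) = -5 + 19*f (K(D, f) = -5 + f*19 = -5 + 19*f)
b(j) = 2 (b(j) = 0 + 2 = 2)
u = -42 (u = -47 - 1*(-5) = -47 + 5 = -42)
Y(L, q) = -42
Y(20, b((-2)⁴)) + 1/(48656 + K(161, -8)) = -42 + 1/(48656 + (-5 + 19*(-8))) = -42 + 1/(48656 + (-5 - 152)) = -42 + 1/(48656 - 157) = -42 + 1/48499 = -2036957/48499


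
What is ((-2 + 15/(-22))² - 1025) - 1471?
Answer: -1204583/484 ≈ -2488.8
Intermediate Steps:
((-2 + 15/(-22))² - 1025) - 1471 = ((-2 + 15*(-1/22))² - 1025) - 1471 = ((-2 - 15/22)² - 1025) - 1471 = ((-59/22)² - 1025) - 1471 = (3481/484 - 1025) - 1471 = -492619/484 - 1471 = -1204583/484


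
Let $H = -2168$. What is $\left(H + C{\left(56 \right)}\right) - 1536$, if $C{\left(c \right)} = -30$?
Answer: $-3734$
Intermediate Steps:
$\left(H + C{\left(56 \right)}\right) - 1536 = \left(-2168 - 30\right) - 1536 = -2198 - 1536 = -3734$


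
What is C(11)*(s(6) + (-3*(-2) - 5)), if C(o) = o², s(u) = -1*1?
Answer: 0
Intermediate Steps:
s(u) = -1
C(11)*(s(6) + (-3*(-2) - 5)) = 11²*(-1 + (-3*(-2) - 5)) = 121*(-1 + (6 - 5)) = 121*(-1 + 1) = 121*0 = 0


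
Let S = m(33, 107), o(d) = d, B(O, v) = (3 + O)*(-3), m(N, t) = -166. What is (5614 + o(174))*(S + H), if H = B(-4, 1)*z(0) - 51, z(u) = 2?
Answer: -1221268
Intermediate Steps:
B(O, v) = -9 - 3*O
H = -45 (H = (-9 - 3*(-4))*2 - 51 = (-9 + 12)*2 - 51 = 3*2 - 51 = 6 - 51 = -45)
S = -166
(5614 + o(174))*(S + H) = (5614 + 174)*(-166 - 45) = 5788*(-211) = -1221268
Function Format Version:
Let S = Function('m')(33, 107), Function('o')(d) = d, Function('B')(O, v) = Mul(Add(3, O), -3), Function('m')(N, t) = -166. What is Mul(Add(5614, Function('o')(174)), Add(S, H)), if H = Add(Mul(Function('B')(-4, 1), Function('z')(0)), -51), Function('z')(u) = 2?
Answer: -1221268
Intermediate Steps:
Function('B')(O, v) = Add(-9, Mul(-3, O))
H = -45 (H = Add(Mul(Add(-9, Mul(-3, -4)), 2), -51) = Add(Mul(Add(-9, 12), 2), -51) = Add(Mul(3, 2), -51) = Add(6, -51) = -45)
S = -166
Mul(Add(5614, Function('o')(174)), Add(S, H)) = Mul(Add(5614, 174), Add(-166, -45)) = Mul(5788, -211) = -1221268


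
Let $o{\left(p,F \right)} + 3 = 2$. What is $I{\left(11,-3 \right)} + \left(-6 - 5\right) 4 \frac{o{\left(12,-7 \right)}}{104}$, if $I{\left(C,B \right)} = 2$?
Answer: $\frac{63}{26} \approx 2.4231$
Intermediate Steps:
$o{\left(p,F \right)} = -1$ ($o{\left(p,F \right)} = -3 + 2 = -1$)
$I{\left(11,-3 \right)} + \left(-6 - 5\right) 4 \frac{o{\left(12,-7 \right)}}{104} = 2 + \left(-6 - 5\right) 4 \left(- \frac{1}{104}\right) = 2 + \left(-11\right) 4 \left(\left(-1\right) \frac{1}{104}\right) = 2 - - \frac{11}{26} = 2 + \frac{11}{26} = \frac{63}{26}$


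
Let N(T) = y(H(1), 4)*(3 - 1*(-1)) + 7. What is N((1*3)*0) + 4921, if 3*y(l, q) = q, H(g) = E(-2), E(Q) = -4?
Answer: 14800/3 ≈ 4933.3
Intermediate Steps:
H(g) = -4
y(l, q) = q/3
N(T) = 37/3 (N(T) = ((⅓)*4)*(3 - 1*(-1)) + 7 = 4*(3 + 1)/3 + 7 = (4/3)*4 + 7 = 16/3 + 7 = 37/3)
N((1*3)*0) + 4921 = 37/3 + 4921 = 14800/3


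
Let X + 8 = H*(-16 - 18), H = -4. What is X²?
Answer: 16384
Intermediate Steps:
X = 128 (X = -8 - 4*(-16 - 18) = -8 - 4*(-34) = -8 + 136 = 128)
X² = 128² = 16384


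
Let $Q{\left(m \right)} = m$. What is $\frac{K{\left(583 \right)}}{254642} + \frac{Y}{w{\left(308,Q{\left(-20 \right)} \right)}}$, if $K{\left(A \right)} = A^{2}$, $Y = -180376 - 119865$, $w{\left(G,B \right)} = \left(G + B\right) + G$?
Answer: $- \frac{38125697439}{75883316} \approx -502.43$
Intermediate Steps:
$w{\left(G,B \right)} = B + 2 G$ ($w{\left(G,B \right)} = \left(B + G\right) + G = B + 2 G$)
$Y = -300241$ ($Y = -180376 - 119865 = -300241$)
$\frac{K{\left(583 \right)}}{254642} + \frac{Y}{w{\left(308,Q{\left(-20 \right)} \right)}} = \frac{583^{2}}{254642} - \frac{300241}{-20 + 2 \cdot 308} = 339889 \cdot \frac{1}{254642} - \frac{300241}{-20 + 616} = \frac{339889}{254642} - \frac{300241}{596} = - \frac{38125697439}{75883316}$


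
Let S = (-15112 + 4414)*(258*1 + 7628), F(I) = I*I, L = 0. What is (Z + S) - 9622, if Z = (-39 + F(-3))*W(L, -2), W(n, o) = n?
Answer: -84374050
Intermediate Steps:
F(I) = I²
S = -84364428 (S = -10698*(258 + 7628) = -10698*7886 = -84364428)
Z = 0 (Z = (-39 + (-3)²)*0 = (-39 + 9)*0 = -30*0 = 0)
(Z + S) - 9622 = (0 - 84364428) - 9622 = -84364428 - 9622 = -84374050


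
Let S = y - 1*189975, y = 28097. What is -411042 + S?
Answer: -572920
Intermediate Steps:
S = -161878 (S = 28097 - 1*189975 = 28097 - 189975 = -161878)
-411042 + S = -411042 - 161878 = -572920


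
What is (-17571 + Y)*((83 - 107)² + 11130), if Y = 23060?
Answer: 64254234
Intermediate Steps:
(-17571 + Y)*((83 - 107)² + 11130) = (-17571 + 23060)*((83 - 107)² + 11130) = 5489*((-24)² + 11130) = 5489*(576 + 11130) = 5489*11706 = 64254234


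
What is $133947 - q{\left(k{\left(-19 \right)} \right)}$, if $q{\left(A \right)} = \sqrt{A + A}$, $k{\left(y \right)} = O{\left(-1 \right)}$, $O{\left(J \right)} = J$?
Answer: $133947 - i \sqrt{2} \approx 1.3395 \cdot 10^{5} - 1.4142 i$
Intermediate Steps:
$k{\left(y \right)} = -1$
$q{\left(A \right)} = \sqrt{2} \sqrt{A}$ ($q{\left(A \right)} = \sqrt{2 A} = \sqrt{2} \sqrt{A}$)
$133947 - q{\left(k{\left(-19 \right)} \right)} = 133947 - \sqrt{2} \sqrt{-1} = 133947 - \sqrt{2} i = 133947 - i \sqrt{2}$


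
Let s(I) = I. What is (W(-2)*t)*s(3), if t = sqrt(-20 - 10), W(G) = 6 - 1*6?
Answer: 0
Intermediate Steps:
W(G) = 0 (W(G) = 6 - 6 = 0)
t = I*sqrt(30) (t = sqrt(-30) = I*sqrt(30) ≈ 5.4772*I)
(W(-2)*t)*s(3) = (0*(I*sqrt(30)))*3 = 0*3 = 0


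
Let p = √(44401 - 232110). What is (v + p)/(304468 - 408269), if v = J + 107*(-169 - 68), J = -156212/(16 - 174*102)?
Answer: 112377394/460149833 - I*√187709/103801 ≈ 0.24422 - 0.0041739*I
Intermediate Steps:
J = 39053/4433 (J = -156212/(16 - 17748) = -156212/(-17732) = -156212*(-1/17732) = 39053/4433 ≈ 8.8096)
v = -112377394/4433 (v = 39053/4433 + 107*(-169 - 68) = 39053/4433 + 107*(-237) = 39053/4433 - 25359 = -112377394/4433 ≈ -25350.)
p = I*√187709 (p = √(-187709) = I*√187709 ≈ 433.25*I)
(v + p)/(304468 - 408269) = (-112377394/4433 + I*√187709)/(304468 - 408269) = (-112377394/4433 + I*√187709)/(-103801) = (-112377394/4433 + I*√187709)*(-1/103801) = 112377394/460149833 - I*√187709/103801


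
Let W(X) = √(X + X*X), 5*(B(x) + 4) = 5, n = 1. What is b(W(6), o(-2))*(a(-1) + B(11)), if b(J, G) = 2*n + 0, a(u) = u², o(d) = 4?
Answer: -4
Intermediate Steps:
B(x) = -3 (B(x) = -4 + (⅕)*5 = -4 + 1 = -3)
W(X) = √(X + X²)
b(J, G) = 2 (b(J, G) = 2*1 + 0 = 2 + 0 = 2)
b(W(6), o(-2))*(a(-1) + B(11)) = 2*((-1)² - 3) = 2*(1 - 3) = 2*(-2) = -4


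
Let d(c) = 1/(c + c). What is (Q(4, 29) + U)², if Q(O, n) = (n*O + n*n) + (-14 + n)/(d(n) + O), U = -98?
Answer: 40407834289/54289 ≈ 7.4431e+5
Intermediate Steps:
d(c) = 1/(2*c)
Q(O, n) = n² + O*n + (-14 + n)/(O + 1/(2*n)) (Q(O, n) = (n*O + n*n) + (-14 + n)/(1/(2*n) + O) = (O*n + n²) + (-14 + n)/(O + 1/(2*n)) = (n² + O*n) + (-14 + n)/(O + 1/(2*n)) = n² + O*n + (-14 + n)/(O + 1/(2*n)))
(Q(4, 29) + U)² = (29*(-28 + 4 + 3*29 + 2*4*29² + 2*29*4²)/(1 + 2*4*29) - 98)² = (29*(-28 + 4 + 87 + 2*4*841 + 2*29*16)/(1 + 232) - 98)² = (29*(-28 + 4 + 87 + 6728 + 928)/233 - 98)² = (29*(1/233)*7719 - 98)² = (223851/233 - 98)² = (201017/233)² = 40407834289/54289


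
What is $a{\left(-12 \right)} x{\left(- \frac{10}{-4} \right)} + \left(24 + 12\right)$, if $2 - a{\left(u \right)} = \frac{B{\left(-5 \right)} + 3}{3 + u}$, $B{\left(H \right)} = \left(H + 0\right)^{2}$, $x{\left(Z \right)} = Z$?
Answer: $\frac{439}{9} \approx 48.778$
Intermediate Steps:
$B{\left(H \right)} = H^{2}$
$a{\left(u \right)} = 2 - \frac{28}{3 + u}$ ($a{\left(u \right)} = 2 - \frac{\left(-5\right)^{2} + 3}{3 + u} = 2 - \frac{25 + 3}{3 + u} = 2 - \frac{28}{3 + u}$)
$a{\left(-12 \right)} x{\left(- \frac{10}{-4} \right)} + \left(24 + 12\right) = \frac{2 \left(-11 - 12\right)}{3 - 12} \left(- \frac{10}{-4}\right) + \left(24 + 12\right) = 2 \frac{1}{-9} \left(-23\right) \left(\left(-10\right) \left(- \frac{1}{4}\right)\right) + 36 = 2 \left(- \frac{1}{9}\right) \left(-23\right) \frac{5}{2} + 36 = \frac{46}{9} \cdot \frac{5}{2} + 36 = \frac{115}{9} + 36 = \frac{439}{9}$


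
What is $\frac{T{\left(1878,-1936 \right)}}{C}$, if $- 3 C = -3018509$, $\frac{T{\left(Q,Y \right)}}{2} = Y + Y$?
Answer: $- \frac{23232}{3018509} \approx -0.0076965$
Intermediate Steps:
$T{\left(Q,Y \right)} = 4 Y$ ($T{\left(Q,Y \right)} = 2 \left(Y + Y\right) = 2 \cdot 2 Y = 4 Y$)
$C = \frac{3018509}{3}$ ($C = \left(- \frac{1}{3}\right) \left(-3018509\right) = \frac{3018509}{3} \approx 1.0062 \cdot 10^{6}$)
$\frac{T{\left(1878,-1936 \right)}}{C} = \frac{4 \left(-1936\right)}{\frac{3018509}{3}} = \left(-7744\right) \frac{3}{3018509} = - \frac{23232}{3018509}$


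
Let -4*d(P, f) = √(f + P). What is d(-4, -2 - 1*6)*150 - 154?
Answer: -154 - 75*I*√3 ≈ -154.0 - 129.9*I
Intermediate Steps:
d(P, f) = -√(P + f)/4 (d(P, f) = -√(f + P)/4 = -√(P + f)/4)
d(-4, -2 - 1*6)*150 - 154 = -√(-4 + (-2 - 1*6))/4*150 - 154 = -√(-4 + (-2 - 6))/4*150 - 154 = -√(-4 - 8)/4*150 - 154 = -I*√3/2*150 - 154 = -75*I*√3 - 154 = -154 - 75*I*√3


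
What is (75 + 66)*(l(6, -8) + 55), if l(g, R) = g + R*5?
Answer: 2961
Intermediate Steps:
l(g, R) = g + 5*R
(75 + 66)*(l(6, -8) + 55) = (75 + 66)*((6 + 5*(-8)) + 55) = 141*((6 - 40) + 55) = 141*(-34 + 55) = 141*21 = 2961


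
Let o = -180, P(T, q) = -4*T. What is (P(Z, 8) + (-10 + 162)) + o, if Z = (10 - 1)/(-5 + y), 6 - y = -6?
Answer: -232/7 ≈ -33.143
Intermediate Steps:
y = 12 (y = 6 - 1*(-6) = 6 + 6 = 12)
Z = 9/7 (Z = (10 - 1)/(-5 + 12) = 9/7 ≈ 1.2857)
(P(Z, 8) + (-10 + 162)) + o = (-4*9/7 + (-10 + 162)) - 180 = (-36/7 + 152) - 180 = 1028/7 - 180 = -232/7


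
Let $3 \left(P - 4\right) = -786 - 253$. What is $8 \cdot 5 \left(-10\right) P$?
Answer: $\frac{410800}{3} \approx 1.3693 \cdot 10^{5}$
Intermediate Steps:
$P = - \frac{1027}{3}$ ($P = 4 + \frac{-786 - 253}{3} = 4 + \frac{1}{3} \left(-1039\right) = 4 - \frac{1039}{3} = - \frac{1027}{3} \approx -342.33$)
$8 \cdot 5 \left(-10\right) P = 8 \cdot 5 \left(-10\right) \left(- \frac{1027}{3}\right) = 40 \left(-10\right) \left(- \frac{1027}{3}\right) = \left(-400\right) \left(- \frac{1027}{3}\right) = \frac{410800}{3}$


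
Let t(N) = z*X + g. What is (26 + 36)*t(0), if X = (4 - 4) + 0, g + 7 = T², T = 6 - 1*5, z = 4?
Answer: -372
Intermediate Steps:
T = 1 (T = 6 - 5 = 1)
g = -6 (g = -7 + 1² = -7 + 1 = -6)
X = 0 (X = 0 + 0 = 0)
t(N) = -6 (t(N) = 4*0 - 6 = 0 - 6 = -6)
(26 + 36)*t(0) = (26 + 36)*(-6) = 62*(-6) = -372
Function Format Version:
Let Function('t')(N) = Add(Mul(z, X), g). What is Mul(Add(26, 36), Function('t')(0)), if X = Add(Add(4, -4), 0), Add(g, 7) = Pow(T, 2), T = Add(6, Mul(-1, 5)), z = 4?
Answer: -372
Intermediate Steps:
T = 1 (T = Add(6, -5) = 1)
g = -6 (g = Add(-7, Pow(1, 2)) = Add(-7, 1) = -6)
X = 0 (X = Add(0, 0) = 0)
Function('t')(N) = -6 (Function('t')(N) = Add(Mul(4, 0), -6) = Add(0, -6) = -6)
Mul(Add(26, 36), Function('t')(0)) = Mul(Add(26, 36), -6) = Mul(62, -6) = -372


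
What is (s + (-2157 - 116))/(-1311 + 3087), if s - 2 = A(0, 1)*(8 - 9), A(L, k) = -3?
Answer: -189/148 ≈ -1.2770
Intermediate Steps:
s = 5 (s = 2 - 3*(8 - 9) = 2 - 3*(-1) = 2 + 3 = 5)
(s + (-2157 - 116))/(-1311 + 3087) = (5 + (-2157 - 116))/(-1311 + 3087) = (5 - 2273)/1776 = -2268*1/1776 = -189/148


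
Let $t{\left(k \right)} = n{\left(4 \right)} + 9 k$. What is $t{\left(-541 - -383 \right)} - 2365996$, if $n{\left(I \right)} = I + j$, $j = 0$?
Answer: $-2367414$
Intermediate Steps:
$n{\left(I \right)} = I$ ($n{\left(I \right)} = I + 0 = I$)
$t{\left(k \right)} = 4 + 9 k$
$t{\left(-541 - -383 \right)} - 2365996 = \left(4 + 9 \left(-541 - -383\right)\right) - 2365996 = \left(4 + 9 \left(-541 + 383\right)\right) - 2365996 = \left(4 + 9 \left(-158\right)\right) - 2365996 = \left(4 - 1422\right) - 2365996 = -1418 - 2365996 = -2367414$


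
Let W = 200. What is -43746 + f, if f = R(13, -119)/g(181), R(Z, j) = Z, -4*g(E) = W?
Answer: -2187313/50 ≈ -43746.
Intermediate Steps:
g(E) = -50 (g(E) = -¼*200 = -50)
f = -13/50 (f = 13/(-50) = 13*(-1/50) = -13/50 ≈ -0.26000)
-43746 + f = -43746 - 13/50 = -2187313/50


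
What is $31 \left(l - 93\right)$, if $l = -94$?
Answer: $-5797$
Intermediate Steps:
$31 \left(l - 93\right) = 31 \left(-94 - 93\right) = 31 \left(-187\right) = -5797$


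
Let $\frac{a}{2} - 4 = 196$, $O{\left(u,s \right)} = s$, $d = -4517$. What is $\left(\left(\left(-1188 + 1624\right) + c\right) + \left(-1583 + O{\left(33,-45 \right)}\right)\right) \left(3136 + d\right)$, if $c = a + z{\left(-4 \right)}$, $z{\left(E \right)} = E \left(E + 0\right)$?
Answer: $1071656$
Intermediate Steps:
$z{\left(E \right)} = E^{2}$ ($z{\left(E \right)} = E E = E^{2}$)
$a = 400$ ($a = 8 + 2 \cdot 196 = 8 + 392 = 400$)
$c = 416$ ($c = 400 + \left(-4\right)^{2} = 400 + 16 = 416$)
$\left(\left(\left(-1188 + 1624\right) + c\right) + \left(-1583 + O{\left(33,-45 \right)}\right)\right) \left(3136 + d\right) = \left(\left(\left(-1188 + 1624\right) + 416\right) - 1628\right) \left(3136 - 4517\right) = \left(\left(436 + 416\right) - 1628\right) \left(-1381\right) = \left(852 - 1628\right) \left(-1381\right) = \left(-776\right) \left(-1381\right) = 1071656$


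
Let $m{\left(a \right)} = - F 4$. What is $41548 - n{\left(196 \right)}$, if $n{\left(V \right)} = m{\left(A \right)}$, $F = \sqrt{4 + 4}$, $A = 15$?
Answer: $41548 + 8 \sqrt{2} \approx 41559.0$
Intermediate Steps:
$F = 2 \sqrt{2}$ ($F = \sqrt{8} = 2 \sqrt{2} \approx 2.8284$)
$m{\left(a \right)} = - 8 \sqrt{2}$ ($m{\left(a \right)} = - 2 \sqrt{2} \cdot 4 = - 8 \sqrt{2}$)
$n{\left(V \right)} = - 8 \sqrt{2}$
$41548 - n{\left(196 \right)} = 41548 - - 8 \sqrt{2} = 41548 + 8 \sqrt{2}$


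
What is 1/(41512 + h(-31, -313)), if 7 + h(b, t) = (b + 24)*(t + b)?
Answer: 1/43913 ≈ 2.2772e-5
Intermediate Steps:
h(b, t) = -7 + (24 + b)*(b + t) (h(b, t) = -7 + (b + 24)*(t + b) = -7 + (24 + b)*(b + t))
1/(41512 + h(-31, -313)) = 1/(41512 + (-7 + (-31)² + 24*(-31) + 24*(-313) - 31*(-313))) = 1/(41512 + (-7 + 961 - 744 - 7512 + 9703)) = 1/(41512 + 2401) = 1/43913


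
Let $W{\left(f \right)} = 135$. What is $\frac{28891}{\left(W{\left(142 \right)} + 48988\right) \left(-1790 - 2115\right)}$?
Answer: $- \frac{28891}{191825315} \approx -0.00015061$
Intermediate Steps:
$\frac{28891}{\left(W{\left(142 \right)} + 48988\right) \left(-1790 - 2115\right)} = \frac{28891}{\left(135 + 48988\right) \left(-1790 - 2115\right)} = \frac{28891}{49123 \left(-3905\right)} = \frac{28891}{-191825315} = 28891 \left(- \frac{1}{191825315}\right) = - \frac{28891}{191825315}$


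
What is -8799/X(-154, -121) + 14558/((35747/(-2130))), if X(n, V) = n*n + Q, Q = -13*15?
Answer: -729666407193/840805187 ≈ -867.82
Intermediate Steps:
Q = -195
X(n, V) = -195 + n**2 (X(n, V) = n*n - 195 = n**2 - 195 = -195 + n**2)
-8799/X(-154, -121) + 14558/((35747/(-2130))) = -8799/(-195 + (-154)**2) + 14558/((35747/(-2130))) = -8799/(-195 + 23716) + 14558/((35747*(-1/2130))) = -8799/23521 + 14558/(-35747/2130) = -8799*1/23521 + 14558*(-2130/35747) = -8799/23521 - 31008540/35747 = -729666407193/840805187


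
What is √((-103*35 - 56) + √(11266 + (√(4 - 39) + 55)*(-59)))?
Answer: √(-3661 + √(8021 - 59*I*√35)) ≈ 0.0163 - 59.761*I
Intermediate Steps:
√((-103*35 - 56) + √(11266 + (√(4 - 39) + 55)*(-59))) = √((-3605 - 56) + √(11266 + (√(-35) + 55)*(-59))) = √(-3661 + √(11266 + (I*√35 + 55)*(-59))) = √(-3661 + √(11266 + (55 + I*√35)*(-59))) = √(-3661 + √(11266 + (-3245 - 59*I*√35))) = √(-3661 + √(8021 - 59*I*√35))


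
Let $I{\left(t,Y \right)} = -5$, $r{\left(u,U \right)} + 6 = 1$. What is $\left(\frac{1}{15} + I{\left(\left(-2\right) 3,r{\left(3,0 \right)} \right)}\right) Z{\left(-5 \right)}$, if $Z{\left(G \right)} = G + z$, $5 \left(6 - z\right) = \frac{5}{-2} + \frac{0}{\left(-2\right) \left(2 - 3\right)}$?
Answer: $- \frac{37}{5} \approx -7.4$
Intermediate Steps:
$r{\left(u,U \right)} = -5$ ($r{\left(u,U \right)} = -6 + 1 = -5$)
$z = \frac{13}{2}$ ($z = 6 - \frac{\frac{5}{-2} + \frac{0}{\left(-2\right) \left(2 - 3\right)}}{5} = 6 - \frac{5 \left(- \frac{1}{2}\right) + \frac{0}{\left(-2\right) \left(-1\right)}}{5} = 6 - \frac{- \frac{5}{2} + \frac{0}{2}}{5} = 6 - \frac{- \frac{5}{2} + 0 \cdot \frac{1}{2}}{5} = 6 - \frac{- \frac{5}{2} + 0}{5} = 6 - - \frac{1}{2} = 6 + \frac{1}{2} = \frac{13}{2} \approx 6.5$)
$Z{\left(G \right)} = \frac{13}{2} + G$ ($Z{\left(G \right)} = G + \frac{13}{2} = \frac{13}{2} + G$)
$\left(\frac{1}{15} + I{\left(\left(-2\right) 3,r{\left(3,0 \right)} \right)}\right) Z{\left(-5 \right)} = \left(\frac{1}{15} - 5\right) \left(\frac{13}{2} - 5\right) = \left(\frac{1}{15} - 5\right) \frac{3}{2} = \left(- \frac{74}{15}\right) \frac{3}{2} = - \frac{37}{5}$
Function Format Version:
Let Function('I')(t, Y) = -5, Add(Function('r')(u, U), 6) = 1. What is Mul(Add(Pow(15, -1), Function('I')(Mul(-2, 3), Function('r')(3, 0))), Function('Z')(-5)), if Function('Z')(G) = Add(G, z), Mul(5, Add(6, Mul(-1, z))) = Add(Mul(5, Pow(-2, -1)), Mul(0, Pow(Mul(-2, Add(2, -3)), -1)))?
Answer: Rational(-37, 5) ≈ -7.4000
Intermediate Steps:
Function('r')(u, U) = -5 (Function('r')(u, U) = Add(-6, 1) = -5)
z = Rational(13, 2) (z = Add(6, Mul(Rational(-1, 5), Add(Mul(5, Pow(-2, -1)), Mul(0, Pow(Mul(-2, Add(2, -3)), -1))))) = Add(6, Mul(Rational(-1, 5), Add(Mul(5, Rational(-1, 2)), Mul(0, Pow(Mul(-2, -1), -1))))) = Add(6, Mul(Rational(-1, 5), Add(Rational(-5, 2), Mul(0, Pow(2, -1))))) = Add(6, Mul(Rational(-1, 5), Add(Rational(-5, 2), Mul(0, Rational(1, 2))))) = Add(6, Mul(Rational(-1, 5), Add(Rational(-5, 2), 0))) = Add(6, Mul(Rational(-1, 5), Rational(-5, 2))) = Add(6, Rational(1, 2)) = Rational(13, 2) ≈ 6.5000)
Function('Z')(G) = Add(Rational(13, 2), G) (Function('Z')(G) = Add(G, Rational(13, 2)) = Add(Rational(13, 2), G))
Mul(Add(Pow(15, -1), Function('I')(Mul(-2, 3), Function('r')(3, 0))), Function('Z')(-5)) = Mul(Add(Pow(15, -1), -5), Add(Rational(13, 2), -5)) = Mul(Add(Rational(1, 15), -5), Rational(3, 2)) = Mul(Rational(-74, 15), Rational(3, 2)) = Rational(-37, 5)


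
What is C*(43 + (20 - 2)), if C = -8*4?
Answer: -1952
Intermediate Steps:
C = -32
C*(43 + (20 - 2)) = -32*(43 + (20 - 2)) = -32*(43 + 18) = -32*61 = -1952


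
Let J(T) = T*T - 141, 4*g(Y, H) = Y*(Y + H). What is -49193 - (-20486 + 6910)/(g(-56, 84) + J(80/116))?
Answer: -22042650045/447853 ≈ -49219.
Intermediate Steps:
g(Y, H) = Y*(H + Y)/4 (g(Y, H) = (Y*(Y + H))/4 = (Y*(H + Y))/4 = Y*(H + Y)/4)
J(T) = -141 + T**2 (J(T) = T**2 - 141 = -141 + T**2)
-49193 - (-20486 + 6910)/(g(-56, 84) + J(80/116)) = -49193 - (-20486 + 6910)/((1/4)*(-56)*(84 - 56) + (-141 + (80/116)**2)) = -49193 - (-13576)/((1/4)*(-56)*28 + (-141 + (80*(1/116))**2)) = -49193 - (-13576)/(-392 + (-141 + (20/29)**2)) = -49193 - (-13576)/(-392 + (-141 + 400/841)) = -49193 - (-13576)/(-392 - 118181/841) = -49193 - (-13576)/(-447853/841) = -49193 - (-13576)*(-841)/447853 = -49193 - 1*11417416/447853 = -49193 - 11417416/447853 = -22042650045/447853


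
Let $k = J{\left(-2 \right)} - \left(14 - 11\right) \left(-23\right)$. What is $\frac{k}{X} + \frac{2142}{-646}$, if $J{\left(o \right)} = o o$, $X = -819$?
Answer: $- \frac{52984}{15561} \approx -3.4049$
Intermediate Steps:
$J{\left(o \right)} = o^{2}$
$k = 73$ ($k = \left(-2\right)^{2} - \left(14 - 11\right) \left(-23\right) = 4 - 3 \left(-23\right) = 4 - -69 = 4 + 69 = 73$)
$\frac{k}{X} + \frac{2142}{-646} = \frac{73}{-819} + \frac{2142}{-646} = 73 \left(- \frac{1}{819}\right) + 2142 \left(- \frac{1}{646}\right) = - \frac{73}{819} - \frac{63}{19} = - \frac{52984}{15561}$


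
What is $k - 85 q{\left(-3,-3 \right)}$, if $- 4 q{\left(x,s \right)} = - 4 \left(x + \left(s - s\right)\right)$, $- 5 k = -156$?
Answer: $\frac{1431}{5} \approx 286.2$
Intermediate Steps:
$k = \frac{156}{5}$ ($k = \left(- \frac{1}{5}\right) \left(-156\right) = \frac{156}{5} \approx 31.2$)
$q{\left(x,s \right)} = x$ ($q{\left(x,s \right)} = - \frac{\left(-4\right) \left(x + \left(s - s\right)\right)}{4} = - \frac{\left(-4\right) \left(x + 0\right)}{4} = - \frac{\left(-4\right) x}{4} = x$)
$k - 85 q{\left(-3,-3 \right)} = \frac{156}{5} - -255 = \frac{156}{5} + 255 = \frac{1431}{5}$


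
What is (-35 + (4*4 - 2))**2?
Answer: 441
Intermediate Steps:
(-35 + (4*4 - 2))**2 = (-35 + (16 - 2))**2 = (-35 + 14)**2 = (-21)**2 = 441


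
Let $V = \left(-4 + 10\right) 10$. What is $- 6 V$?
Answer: $-360$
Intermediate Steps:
$V = 60$ ($V = 6 \cdot 10 = 60$)
$- 6 V = \left(-6\right) 60 = -360$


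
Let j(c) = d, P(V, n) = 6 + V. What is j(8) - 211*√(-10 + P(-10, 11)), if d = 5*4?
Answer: 20 - 211*I*√14 ≈ 20.0 - 789.49*I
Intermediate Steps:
d = 20
j(c) = 20
j(8) - 211*√(-10 + P(-10, 11)) = 20 - 211*√(-10 + (6 - 10)) = 20 - 211*√(-10 - 4) = 20 - 211*I*√14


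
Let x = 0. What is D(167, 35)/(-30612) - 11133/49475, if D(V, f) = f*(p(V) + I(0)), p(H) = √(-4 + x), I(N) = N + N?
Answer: -11133/49475 - 35*I/15306 ≈ -0.22502 - 0.0022867*I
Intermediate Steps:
I(N) = 2*N
p(H) = 2*I (p(H) = √(-4 + 0) = √(-4) = 2*I)
D(V, f) = 2*I*f (D(V, f) = f*(2*I + 2*0) = f*(2*I + 0) = f*(2*I) = 2*I*f)
D(167, 35)/(-30612) - 11133/49475 = (2*I*35)/(-30612) - 11133/49475 = (70*I)*(-1/30612) - 11133*1/49475 = -35*I/15306 - 11133/49475 = -11133/49475 - 35*I/15306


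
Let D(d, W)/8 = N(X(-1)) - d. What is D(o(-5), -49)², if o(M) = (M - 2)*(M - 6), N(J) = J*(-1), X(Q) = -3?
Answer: 350464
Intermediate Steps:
N(J) = -J
o(M) = (-6 + M)*(-2 + M) (o(M) = (-2 + M)*(-6 + M) = (-6 + M)*(-2 + M))
D(d, W) = 24 - 8*d (D(d, W) = 8*(-1*(-3) - d) = 8*(3 - d) = 24 - 8*d)
D(o(-5), -49)² = (24 - 8*(12 + (-5)² - 8*(-5)))² = (24 - 8*(12 + 25 + 40))² = (24 - 8*77)² = (24 - 616)² = (-592)² = 350464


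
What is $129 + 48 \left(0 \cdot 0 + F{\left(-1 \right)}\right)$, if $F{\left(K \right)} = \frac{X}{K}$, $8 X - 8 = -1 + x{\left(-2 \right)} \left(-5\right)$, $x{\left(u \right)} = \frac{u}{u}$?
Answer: $117$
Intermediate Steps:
$x{\left(u \right)} = 1$
$X = \frac{1}{4}$ ($X = 1 + \frac{-1 + 1 \left(-5\right)}{8} = 1 + \frac{-1 - 5}{8} = 1 + \frac{1}{8} \left(-6\right) = 1 - \frac{3}{4} = \frac{1}{4} \approx 0.25$)
$F{\left(K \right)} = \frac{1}{4 K}$
$129 + 48 \left(0 \cdot 0 + F{\left(-1 \right)}\right) = 129 + 48 \left(0 \cdot 0 + \frac{1}{4 \left(-1\right)}\right) = 129 + 48 \left(0 + \frac{1}{4} \left(-1\right)\right) = 129 + 48 \left(0 - \frac{1}{4}\right) = 129 + 48 \left(- \frac{1}{4}\right) = 129 - 12 = 117$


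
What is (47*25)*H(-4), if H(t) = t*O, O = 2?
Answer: -9400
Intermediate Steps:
H(t) = 2*t (H(t) = t*2 = 2*t)
(47*25)*H(-4) = (47*25)*(2*(-4)) = 1175*(-8) = -9400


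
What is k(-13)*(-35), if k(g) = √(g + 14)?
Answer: -35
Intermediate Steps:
k(g) = √(14 + g)
k(-13)*(-35) = √(14 - 13)*(-35) = √1*(-35) = 1*(-35) = -35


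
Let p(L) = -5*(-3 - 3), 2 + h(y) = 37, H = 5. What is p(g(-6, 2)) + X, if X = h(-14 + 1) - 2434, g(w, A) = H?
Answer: -2369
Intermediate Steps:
g(w, A) = 5
h(y) = 35 (h(y) = -2 + 37 = 35)
p(L) = 30 (p(L) = -5*(-6) = 30)
X = -2399 (X = 35 - 2434 = -2399)
p(g(-6, 2)) + X = 30 - 2399 = -2369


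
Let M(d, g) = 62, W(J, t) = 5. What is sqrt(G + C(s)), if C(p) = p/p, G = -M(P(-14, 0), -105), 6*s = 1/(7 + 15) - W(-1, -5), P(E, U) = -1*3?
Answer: I*sqrt(61) ≈ 7.8102*I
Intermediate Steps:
P(E, U) = -3
s = -109/132 (s = (1/(7 + 15) - 1*5)/6 = (1/22 - 5)/6 = (1/6)*(-109/22) = -109/132 ≈ -0.82576)
G = -62 (G = -1*62 = -62)
C(p) = 1
sqrt(G + C(s)) = sqrt(-62 + 1) = sqrt(-61) = I*sqrt(61)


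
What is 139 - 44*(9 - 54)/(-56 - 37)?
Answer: 3649/31 ≈ 117.71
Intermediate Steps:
139 - 44*(9 - 54)/(-56 - 37) = 139 - (-1980)/(-93) = 139 - (-1980)*(-1)/93 = 139 - 44*15/31 = 139 - 660/31 = 3649/31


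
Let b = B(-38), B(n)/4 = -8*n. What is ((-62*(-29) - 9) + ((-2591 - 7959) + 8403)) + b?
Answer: 858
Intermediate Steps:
B(n) = -32*n (B(n) = 4*(-8*n) = -32*n)
b = 1216 (b = -32*(-38) = 1216)
((-62*(-29) - 9) + ((-2591 - 7959) + 8403)) + b = ((-62*(-29) - 9) + ((-2591 - 7959) + 8403)) + 1216 = ((1798 - 9) + (-10550 + 8403)) + 1216 = (1789 - 2147) + 1216 = -358 + 1216 = 858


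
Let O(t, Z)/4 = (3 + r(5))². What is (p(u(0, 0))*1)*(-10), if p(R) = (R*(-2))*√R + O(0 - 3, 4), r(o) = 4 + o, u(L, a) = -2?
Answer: -5760 - 40*I*√2 ≈ -5760.0 - 56.569*I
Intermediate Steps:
O(t, Z) = 576 (O(t, Z) = 4*(3 + (4 + 5))² = 4*(3 + 9)² = 4*12² = 4*144 = 576)
p(R) = 576 - 2*R^(3/2) (p(R) = (R*(-2))*√R + 576 = (-2*R)*√R + 576 = -2*R^(3/2) + 576 = 576 - 2*R^(3/2))
(p(u(0, 0))*1)*(-10) = ((576 - (-4)*I*√2)*1)*(-10) = ((576 + 4*I*√2)*1)*(-10) = (576 + 4*I*√2)*(-10) = -5760 - 40*I*√2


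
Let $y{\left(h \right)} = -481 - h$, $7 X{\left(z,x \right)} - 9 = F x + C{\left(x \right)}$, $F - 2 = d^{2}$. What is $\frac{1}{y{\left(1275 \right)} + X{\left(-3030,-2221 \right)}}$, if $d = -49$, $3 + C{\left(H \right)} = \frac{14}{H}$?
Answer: $- \frac{15547}{11880904143} \approx -1.3086 \cdot 10^{-6}$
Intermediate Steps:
$C{\left(H \right)} = -3 + \frac{14}{H}$
$F = 2403$ ($F = 2 + \left(-49\right)^{2} = 2 + 2401 = 2403$)
$X{\left(z,x \right)} = \frac{6}{7} + \frac{2}{x} + \frac{2403 x}{7}$ ($X{\left(z,x \right)} = \frac{9}{7} + \frac{2403 x - \left(3 - \frac{14}{x}\right)}{7} = \frac{9}{7} + \frac{-3 + \frac{14}{x} + 2403 x}{7} = \frac{9}{7} + \left(- \frac{3}{7} + \frac{2}{x} + \frac{2403 x}{7}\right) = \frac{6}{7} + \frac{2}{x} + \frac{2403 x}{7}$)
$\frac{1}{y{\left(1275 \right)} + X{\left(-3030,-2221 \right)}} = \frac{1}{\left(-481 - 1275\right) + \left(\frac{6}{7} + \frac{2}{-2221} + \frac{2403}{7} \left(-2221\right)\right)} = \frac{1}{\left(-481 - 1275\right) + \left(\frac{6}{7} + 2 \left(- \frac{1}{2221}\right) - \frac{5337063}{7}\right)} = \frac{1}{-1756 - \frac{11853603611}{15547}} = \frac{1}{- \frac{11880904143}{15547}} = - \frac{15547}{11880904143}$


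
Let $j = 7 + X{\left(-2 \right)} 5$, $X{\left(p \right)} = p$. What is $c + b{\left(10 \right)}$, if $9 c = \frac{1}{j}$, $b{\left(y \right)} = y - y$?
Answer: $- \frac{1}{27} \approx -0.037037$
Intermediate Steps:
$b{\left(y \right)} = 0$
$j = -3$ ($j = 7 - 10 = -3$)
$c = - \frac{1}{27}$ ($c = \frac{1}{9 \left(-3\right)} = \frac{1}{9} \left(- \frac{1}{3}\right) = - \frac{1}{27} \approx -0.037037$)
$c + b{\left(10 \right)} = - \frac{1}{27} + 0 = - \frac{1}{27}$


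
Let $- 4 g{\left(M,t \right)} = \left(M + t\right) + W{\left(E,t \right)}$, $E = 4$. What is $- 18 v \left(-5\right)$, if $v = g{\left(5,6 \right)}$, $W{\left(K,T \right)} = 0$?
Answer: $- \frac{495}{2} \approx -247.5$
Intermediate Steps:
$g{\left(M,t \right)} = - \frac{M}{4} - \frac{t}{4}$ ($g{\left(M,t \right)} = - \frac{\left(M + t\right) + 0}{4} = - \frac{M + t}{4} = - \frac{M}{4} - \frac{t}{4}$)
$v = - \frac{11}{4}$ ($v = \left(- \frac{1}{4}\right) 5 - \frac{3}{2} = - \frac{5}{4} - \frac{3}{2} = - \frac{11}{4} \approx -2.75$)
$- 18 v \left(-5\right) = \left(-18\right) \left(- \frac{11}{4}\right) \left(-5\right) = \frac{99}{2} \left(-5\right) = - \frac{495}{2}$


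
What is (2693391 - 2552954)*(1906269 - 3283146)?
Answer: -193364475249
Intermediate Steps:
(2693391 - 2552954)*(1906269 - 3283146) = 140437*(-1376877) = -193364475249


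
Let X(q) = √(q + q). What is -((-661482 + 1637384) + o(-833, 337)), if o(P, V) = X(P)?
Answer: -975902 - 7*I*√34 ≈ -9.759e+5 - 40.817*I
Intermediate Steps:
X(q) = √2*√q (X(q) = √(2*q) = √2*√q)
o(P, V) = √2*√P
-((-661482 + 1637384) + o(-833, 337)) = -((-661482 + 1637384) + √2*√(-833)) = -(975902 + √2*(7*I*√17)) = -(975902 + 7*I*√34) = -975902 - 7*I*√34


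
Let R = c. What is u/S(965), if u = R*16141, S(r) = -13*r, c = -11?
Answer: 177551/12545 ≈ 14.153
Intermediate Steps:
R = -11
u = -177551 (u = -11*16141 = -177551)
u/S(965) = -177551/((-13*965)) = -177551/(-12545) = -177551*(-1/12545) = 177551/12545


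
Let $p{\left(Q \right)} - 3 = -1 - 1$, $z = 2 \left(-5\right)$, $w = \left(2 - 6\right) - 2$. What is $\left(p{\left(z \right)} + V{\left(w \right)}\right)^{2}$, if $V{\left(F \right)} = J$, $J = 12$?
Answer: $169$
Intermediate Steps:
$w = -6$ ($w = -4 - 2 = -6$)
$V{\left(F \right)} = 12$
$z = -10$
$p{\left(Q \right)} = 1$ ($p{\left(Q \right)} = 3 - 2 = 1$)
$\left(p{\left(z \right)} + V{\left(w \right)}\right)^{2} = \left(1 + 12\right)^{2} = 13^{2} = 169$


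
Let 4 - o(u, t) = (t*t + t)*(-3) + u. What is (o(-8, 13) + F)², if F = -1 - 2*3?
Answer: 303601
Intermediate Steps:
o(u, t) = 4 - u + 3*t + 3*t² (o(u, t) = 4 - ((t*t + t)*(-3) + u) = 4 - ((t² + t)*(-3) + u) = 4 - ((t + t²)*(-3) + u) = 4 - ((-3*t - 3*t²) + u) = 4 - (u - 3*t - 3*t²) = 4 + (-u + 3*t + 3*t²) = 4 - u + 3*t + 3*t²)
F = -7 (F = -1 - 6 = -7)
(o(-8, 13) + F)² = ((4 - 1*(-8) + 3*13 + 3*13²) - 7)² = ((4 + 8 + 39 + 3*169) - 7)² = ((4 + 8 + 39 + 507) - 7)² = (558 - 7)² = 551² = 303601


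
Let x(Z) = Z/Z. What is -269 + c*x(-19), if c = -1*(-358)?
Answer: 89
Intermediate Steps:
x(Z) = 1
c = 358
-269 + c*x(-19) = -269 + 358*1 = -269 + 358 = 89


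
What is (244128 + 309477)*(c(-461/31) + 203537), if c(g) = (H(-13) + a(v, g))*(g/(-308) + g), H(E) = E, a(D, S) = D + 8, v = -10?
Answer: 1077035306072505/9548 ≈ 1.1280e+11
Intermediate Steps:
a(D, S) = 8 + D
c(g) = -4605*g/308 (c(g) = (-13 + (8 - 10))*(g/(-308) + g) = (-13 - 2)*(g*(-1/308) + g) = -15*(-g/308 + g) = -4605*g/308)
(244128 + 309477)*(c(-461/31) + 203537) = (244128 + 309477)*(-(-2122905)/(308*31) + 203537) = 553605*(-(-2122905)/(308*31) + 203537) = 553605*(-4605/308*(-461/31) + 203537) = 553605*(2122905/9548 + 203537) = 553605*(1945494181/9548) = 1077035306072505/9548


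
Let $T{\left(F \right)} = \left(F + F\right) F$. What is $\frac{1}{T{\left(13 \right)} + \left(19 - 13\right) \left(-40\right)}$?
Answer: $\frac{1}{98} \approx 0.010204$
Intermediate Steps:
$T{\left(F \right)} = 2 F^{2}$ ($T{\left(F \right)} = 2 F F = 2 F^{2}$)
$\frac{1}{T{\left(13 \right)} + \left(19 - 13\right) \left(-40\right)} = \frac{1}{2 \cdot 13^{2} + \left(19 - 13\right) \left(-40\right)} = \frac{1}{2 \cdot 169 + 6 \left(-40\right)} = \frac{1}{338 - 240} = \frac{1}{98}$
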